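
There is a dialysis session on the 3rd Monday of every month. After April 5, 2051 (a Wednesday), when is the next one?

April 2051 starts on a Saturday; its first Monday is the 3rd, so the 3rd Monday is the 17th — April 17, 2051.
April 17, 2051 is after April 5, 2051, so that is the next one.

April 17, 2051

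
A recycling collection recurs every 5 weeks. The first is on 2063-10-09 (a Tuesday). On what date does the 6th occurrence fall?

2064-04-01

The 6th occurrence is 5 intervals after the first: 5 × 35 = 175 days after 2063-10-09.
October has 31 days — 22 days to the end of October leaves 153.
November has 30 days (123 left).
December has 31 days (92 left).
January has 31 days (61 left).
February has 29 days (32 left).
March has 31 days (1 left).
1 day into April → 2064-04-01.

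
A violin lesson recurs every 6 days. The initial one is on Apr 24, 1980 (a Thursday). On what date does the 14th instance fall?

Jul 11, 1980

The 14th occurrence is 13 intervals after the first: 13 × 6 = 78 days after Apr 24, 1980.
Apr has 30 days — 6 days to the end of Apr leaves 72.
May has 31 days (41 left).
Jun has 30 days (11 left).
11 days into Jul → Jul 11, 1980.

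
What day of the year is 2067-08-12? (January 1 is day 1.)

224

Days in months before August: 31 + 28 + 31 + 30 + 31 + 30 + 31 = 212.
Plus 12 days into August → day 224.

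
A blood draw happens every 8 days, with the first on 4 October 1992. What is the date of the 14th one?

16 January 1993

The 14th occurrence is 13 intervals after the first: 13 × 8 = 104 days after 4 October 1992.
October has 31 days — 27 days to the end of October leaves 77.
November has 30 days (47 left).
December has 31 days (16 left).
16 days into January → 16 January 1993.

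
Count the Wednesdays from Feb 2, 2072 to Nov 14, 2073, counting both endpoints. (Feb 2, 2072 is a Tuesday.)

Feb 2, 2072 is a Tuesday; the first Wednesday on or after it is Feb 3, 2072 (1 day later).
From Feb 3, 2072 to Nov 14, 2073: 332 + 318 = 650 days (rest of 2072, to Nov 14, 2073 in 2073).
650 ÷ 7 = 92 full weeks with remainder 6, so 92 more Wednesdays after the first → 93.

93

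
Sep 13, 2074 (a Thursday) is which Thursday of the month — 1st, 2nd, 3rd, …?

2nd

Day 13 falls in week ⌈13/7⌉ of the month.
Days 1–7 hold the 1st Thursday, 8–14 the 2nd, 15–21 the 3rd, 22–28 the 4th, 29–31 the 5th.
13 is in the range for the 2nd.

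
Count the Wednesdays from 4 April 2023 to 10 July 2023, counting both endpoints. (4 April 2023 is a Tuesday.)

14

4 April 2023 is a Tuesday; the first Wednesday on or after it is 5 April 2023 (1 day later).
From 5 April 2023 to 10 July 2023: 25 + 31 + 30 + 10 = 96 days (rest of April, May, June, July).
96 ÷ 7 = 13 full weeks with remainder 5, so 13 more Wednesdays after the first → 14.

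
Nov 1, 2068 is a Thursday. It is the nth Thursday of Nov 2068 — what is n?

Day 1 falls in week ⌈1/7⌉ of the month.
Days 1–7 hold the 1st Thursday, 8–14 the 2nd, 15–21 the 3rd, 22–28 the 4th, 29–31 the 5th.
1 is in the range for the 1st.

1st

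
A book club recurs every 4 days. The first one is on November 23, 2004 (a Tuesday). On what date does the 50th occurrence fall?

The 50th occurrence is 49 intervals after the first: 49 × 4 = 196 days after November 23, 2004.
November has 30 days — 7 days to the end of November leaves 189.
December has 31 days (158 left).
January has 31 days (127 left).
February has 28 days (99 left).
March has 31 days (68 left).
April has 30 days (38 left).
May has 31 days (7 left).
7 days into June → June 7, 2005.

June 7, 2005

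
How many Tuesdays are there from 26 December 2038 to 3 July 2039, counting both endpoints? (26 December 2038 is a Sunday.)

27

26 December 2038 is a Sunday; the first Tuesday on or after it is 28 December 2038 (2 days later).
From 28 December 2038 to 3 July 2039: 3 + 31 + 28 + 31 + 30 + 31 + 30 + 3 = 187 days (rest of December, January, February, March, April, May, June, July).
187 ÷ 7 = 26 full weeks with remainder 5, so 26 more Tuesdays after the first → 27.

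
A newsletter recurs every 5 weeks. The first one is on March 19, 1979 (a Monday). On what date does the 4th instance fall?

The 4th occurrence is 3 intervals after the first: 3 × 35 = 105 days after March 19, 1979.
March has 31 days — 12 days to the end of March leaves 93.
April has 30 days (63 left).
May has 31 days (32 left).
June has 30 days (2 left).
2 days into July → July 2, 1979.

July 2, 1979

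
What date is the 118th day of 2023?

January has 31 days (118 − 31 = 87 remain).
February has 28 days (87 − 28 = 59 remain).
March has 31 days (59 − 31 = 28 remain).
28 into April → April 28.

April 28, 2023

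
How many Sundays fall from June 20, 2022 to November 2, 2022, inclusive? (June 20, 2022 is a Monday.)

June 20, 2022 is a Monday; the first Sunday on or after it is June 26, 2022 (6 days later).
From June 26, 2022 to November 2, 2022: 4 + 31 + 31 + 30 + 31 + 2 = 129 days (rest of June, July, August, September, October, November).
129 ÷ 7 = 18 full weeks with remainder 3, so 18 more Sundays after the first → 19.

19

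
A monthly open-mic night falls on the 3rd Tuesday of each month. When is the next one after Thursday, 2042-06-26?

June 2042 starts on a Sunday; its first Tuesday is the 3rd, so the 3rd Tuesday is the 17th — 2042-06-17.
That is not after 2042-06-26, so look at July 2042.
July 2042 starts on a Tuesday; its first Tuesday is the 1st, so the 3rd Tuesday is the 15th — 2042-07-15.

2042-07-15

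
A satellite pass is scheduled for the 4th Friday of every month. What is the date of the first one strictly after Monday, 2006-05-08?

2006-05-26

May 2006 starts on a Monday; its first Friday is the 5th, so the 4th Friday is the 26th — 2006-05-26.
2006-05-26 is after 2006-05-08, so that is the next one.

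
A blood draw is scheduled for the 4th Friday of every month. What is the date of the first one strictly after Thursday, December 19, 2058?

December 27, 2058

December 2058 starts on a Sunday; its first Friday is the 6th, so the 4th Friday is the 27th — December 27, 2058.
December 27, 2058 is after December 19, 2058, so that is the next one.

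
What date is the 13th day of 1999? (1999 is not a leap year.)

13 into January → January 13.

1999-01-13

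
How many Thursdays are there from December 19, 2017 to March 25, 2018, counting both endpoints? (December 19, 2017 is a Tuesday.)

December 19, 2017 is a Tuesday; the first Thursday on or after it is December 21, 2017 (2 days later).
From December 21, 2017 to March 25, 2018: 10 + 31 + 28 + 25 = 94 days (rest of December, January, February, March).
94 ÷ 7 = 13 full weeks with remainder 3, so 13 more Thursdays after the first → 14.

14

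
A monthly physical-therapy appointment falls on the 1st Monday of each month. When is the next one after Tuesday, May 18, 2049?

Jun 7, 2049

May 2049 starts on a Saturday, so its 1st Monday is May 3, 2049 (2 days in).
That is not after May 18, 2049, so look at Jun 2049.
Jun 2049 starts on a Tuesday, so its 1st Monday is Jun 7, 2049 (6 days in).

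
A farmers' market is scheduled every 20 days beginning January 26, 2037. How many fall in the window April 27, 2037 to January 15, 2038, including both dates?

Occurrences land 20·i days after January 26, 2037 for i = 0, 1, 2, …
April 27, 2037 is 91 days after the start; 91 ÷ 20 = 4 remainder 11; since the remainder is 11, round up to i = 5. First occurrence in the window: #6 on May 6, 2037 (5×20 = 100 days in).
January 15, 2038 is 354 days after the start; 354 ÷ 20 = 17 remainder 14. Last occurrence in the window: #18 on January 1, 2038.
Occurrences #6 through #18: 13 in total.

13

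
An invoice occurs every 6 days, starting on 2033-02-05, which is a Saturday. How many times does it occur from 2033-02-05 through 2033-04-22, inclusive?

Occurrences land 6·i days after 2033-02-05 for i = 0, 1, 2, …
The window opens on the start date, so the first occurrence inside is #1 on 2033-02-05.
2033-04-22 is 76 days after the start; 76 ÷ 6 = 12 remainder 4. Last occurrence in the window: #13 on 2033-04-18.
Occurrences #1 through #13: 13 in total.

13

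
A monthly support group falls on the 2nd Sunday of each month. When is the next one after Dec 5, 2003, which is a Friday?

Dec 14, 2003

Dec 2003 starts on a Monday; its first Sunday is the 7th, so the 2nd Sunday is the 14th — Dec 14, 2003.
Dec 14, 2003 is after Dec 5, 2003, so that is the next one.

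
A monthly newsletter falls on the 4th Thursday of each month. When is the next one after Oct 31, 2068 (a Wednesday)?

Oct 2068 starts on a Monday; its first Thursday is the 4th, so the 4th Thursday is the 25th — Oct 25, 2068.
That is not after Oct 31, 2068, so look at Nov 2068.
Nov 2068 starts on a Thursday; its first Thursday is the 1st, so the 4th Thursday is the 22nd — Nov 22, 2068.

Nov 22, 2068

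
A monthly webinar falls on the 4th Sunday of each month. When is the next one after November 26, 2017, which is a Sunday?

December 24, 2017

November 2017 starts on a Wednesday; its first Sunday is the 5th, so the 4th Sunday is the 26th — November 26, 2017.
That is not after November 26, 2017, so look at December 2017.
December 2017 starts on a Friday; its first Sunday is the 3rd, so the 4th Sunday is the 24th — December 24, 2017.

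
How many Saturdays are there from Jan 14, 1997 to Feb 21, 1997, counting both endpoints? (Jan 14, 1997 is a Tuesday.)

5

Jan 14, 1997 is a Tuesday; the first Saturday on or after it is Jan 18, 1997 (4 days later).
From Jan 18, 1997 to Feb 21, 1997: 13 + 21 = 34 days (rest of Jan, Feb).
34 ÷ 7 = 4 full weeks with remainder 6, so 4 more Saturdays after the first → 5.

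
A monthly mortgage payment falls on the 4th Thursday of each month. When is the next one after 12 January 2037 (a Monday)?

22 January 2037

January 2037 starts on a Thursday; its first Thursday is the 1st, so the 4th Thursday is the 22nd — 22 January 2037.
22 January 2037 is after 12 January 2037, so that is the next one.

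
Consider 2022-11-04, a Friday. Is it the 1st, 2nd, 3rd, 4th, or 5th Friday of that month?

Day 4 falls in week ⌈4/7⌉ of the month.
Days 1–7 hold the 1st Friday, 8–14 the 2nd, 15–21 the 3rd, 22–28 the 4th, 29–31 the 5th.
4 is in the range for the 1st.

1st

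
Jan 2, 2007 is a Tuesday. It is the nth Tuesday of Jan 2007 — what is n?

Day 2 falls in week ⌈2/7⌉ of the month.
Days 1–7 hold the 1st Tuesday, 8–14 the 2nd, 15–21 the 3rd, 22–28 the 4th, 29–31 the 5th.
2 is in the range for the 1st.

1st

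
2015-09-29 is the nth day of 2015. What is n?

Days in months before September: 31 + 28 + 31 + 30 + 31 + 30 + 31 + 31 = 243.
Plus 29 days into September → day 272.

272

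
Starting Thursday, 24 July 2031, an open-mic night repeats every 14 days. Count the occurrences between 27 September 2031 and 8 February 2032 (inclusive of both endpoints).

Occurrences land 14·i days after 24 July 2031 for i = 0, 1, 2, …
27 September 2031 is 65 days after the start; 65 ÷ 14 = 4 remainder 9; since the remainder is 9, round up to i = 5. First occurrence in the window: #6 on 2 October 2031 (5×14 = 70 days in).
8 February 2032 is 199 days after the start; 199 ÷ 14 = 14 remainder 3. Last occurrence in the window: #15 on 5 February 2032.
Occurrences #6 through #15: 10 in total.

10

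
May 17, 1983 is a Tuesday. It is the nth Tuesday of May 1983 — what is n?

3rd

Day 17 falls in week ⌈17/7⌉ of the month.
Days 1–7 hold the 1st Tuesday, 8–14 the 2nd, 15–21 the 3rd, 22–28 the 4th, 29–31 the 5th.
17 is in the range for the 3rd.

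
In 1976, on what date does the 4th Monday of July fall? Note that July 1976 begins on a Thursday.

26 July 1976

July 1976 begins on a Thursday, so the first Monday is July 5 (4 days later).
The 4th Monday is 3 weeks later: 5 + 21 = 26.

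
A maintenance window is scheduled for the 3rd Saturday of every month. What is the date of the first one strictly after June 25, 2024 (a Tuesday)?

July 20, 2024

June 2024 starts on a Saturday; its first Saturday is the 1st, so the 3rd Saturday is the 15th — June 15, 2024.
That is not after June 25, 2024, so look at July 2024.
July 2024 starts on a Monday; its first Saturday is the 6th, so the 3rd Saturday is the 20th — July 20, 2024.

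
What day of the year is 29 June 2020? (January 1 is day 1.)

181

Days in months before June: 31 + 29 + 31 + 30 + 31 = 152.
Plus 29 days into June → day 181.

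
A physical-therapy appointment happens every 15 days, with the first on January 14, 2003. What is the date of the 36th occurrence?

June 22, 2004

The 36th occurrence is 35 intervals after the first: 35 × 15 = 525 days after January 14, 2003.
January has 31 days — 17 days to the end of January leaves 508.
From end of January to end of 2003 is 334 days (174 left).
January has 31 days (143 left).
February has 29 days (114 left).
March has 31 days (83 left).
April has 30 days (53 left).
May has 31 days (22 left).
22 days into June → June 22, 2004.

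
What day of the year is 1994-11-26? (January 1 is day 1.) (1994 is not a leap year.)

330

Days in months before November: 31 + 28 + 31 + 30 + 31 + 30 + 31 + 31 + 30 + 31 = 304.
Plus 26 days into November → day 330.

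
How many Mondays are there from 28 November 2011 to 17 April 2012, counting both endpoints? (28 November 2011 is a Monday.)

28 November 2011 is a Monday; the first Monday on or after it is 28 November 2011.
From 28 November 2011 to 17 April 2012: 2 + 31 + 31 + 29 + 31 + 17 = 141 days (rest of November, December, January, February, March, April).
141 ÷ 7 = 20 full weeks with remainder 1, so 20 more Mondays after the first → 21.

21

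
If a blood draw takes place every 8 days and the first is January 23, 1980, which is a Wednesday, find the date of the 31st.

September 19, 1980

The 31st occurrence is 30 intervals after the first: 30 × 8 = 240 days after January 23, 1980.
January has 31 days — 8 days to the end of January leaves 232.
February has 29 days (203 left).
March has 31 days (172 left).
April has 30 days (142 left).
May has 31 days (111 left).
June has 30 days (81 left).
July has 31 days (50 left).
August has 31 days (19 left).
19 days into September → September 19, 1980.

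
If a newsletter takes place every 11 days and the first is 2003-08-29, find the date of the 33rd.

2004-08-15

The 33rd occurrence is 32 intervals after the first: 32 × 11 = 352 days after 2003-08-29.
August has 31 days — 2 days to the end of August leaves 350.
September has 30 days (320 left).
October has 31 days (289 left).
November has 30 days (259 left).
December has 31 days (228 left).
January has 31 days (197 left).
February has 29 days (168 left).
March has 31 days (137 left).
April has 30 days (107 left).
May has 31 days (76 left).
June has 30 days (46 left).
July has 31 days (15 left).
15 days into August → 2004-08-15.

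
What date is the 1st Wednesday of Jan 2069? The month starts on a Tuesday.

Jan 2069 begins on a Tuesday, so the first Wednesday is Jan 2 (1 day later).

Jan 2, 2069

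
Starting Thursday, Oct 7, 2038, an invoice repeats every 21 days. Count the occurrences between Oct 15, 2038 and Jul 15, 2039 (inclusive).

13

Occurrences land 21·i days after Oct 7, 2038 for i = 0, 1, 2, …
Oct 15, 2038 is 8 days after the start; 8 ÷ 21 = 0 remainder 8; since the remainder is 8, round up to i = 1. First occurrence in the window: #2 on Oct 28, 2038 (1×21 = 21 days in).
Jul 15, 2039 is 281 days after the start; 281 ÷ 21 = 13 remainder 8. Last occurrence in the window: #14 on Jul 7, 2039.
Occurrences #2 through #14: 13 in total.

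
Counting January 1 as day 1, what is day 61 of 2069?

Mar 2, 2069

Jan has 31 days (61 − 31 = 30 remain).
Feb has 28 days (30 − 28 = 2 remain).
2 into Mar → Mar 2.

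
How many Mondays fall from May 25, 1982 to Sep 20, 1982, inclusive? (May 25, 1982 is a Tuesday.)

May 25, 1982 is a Tuesday; the first Monday on or after it is May 31, 1982 (6 days later).
From May 31, 1982 to Sep 20, 1982: 0 + 30 + 31 + 31 + 20 = 112 days (rest of May, Jun, Jul, Aug, Sep).
112 ÷ 7 = 16 full weeks with remainder 0, so 16 more Mondays after the first → 17.

17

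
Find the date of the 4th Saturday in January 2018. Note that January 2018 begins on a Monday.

January 2018 begins on a Monday, so the first Saturday is January 6 (5 days later).
The 4th Saturday is 3 weeks later: 6 + 21 = 27.

2018-01-27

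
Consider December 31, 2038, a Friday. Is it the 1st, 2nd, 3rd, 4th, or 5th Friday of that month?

5th

Day 31 falls in week ⌈31/7⌉ of the month.
Days 1–7 hold the 1st Friday, 8–14 the 2nd, 15–21 the 3rd, 22–28 the 4th, 29–31 the 5th.
31 is in the range for the 5th.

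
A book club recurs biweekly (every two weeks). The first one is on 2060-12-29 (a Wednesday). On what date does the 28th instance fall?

2062-01-11

The 28th occurrence is 27 intervals after the first: 27 × 14 = 378 days after 2060-12-29.
December has 31 days — 2 days to the end of December leaves 376.
January has 31 days (345 left).
February has 28 days (317 left).
March has 31 days (286 left).
April has 30 days (256 left).
May has 31 days (225 left).
June has 30 days (195 left).
July has 31 days (164 left).
August has 31 days (133 left).
September has 30 days (103 left).
October has 31 days (72 left).
November has 30 days (42 left).
December has 31 days (11 left).
11 days into January → 2062-01-11.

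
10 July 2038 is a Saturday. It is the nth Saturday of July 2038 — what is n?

2nd

Day 10 falls in week ⌈10/7⌉ of the month.
Days 1–7 hold the 1st Saturday, 8–14 the 2nd, 15–21 the 3rd, 22–28 the 4th, 29–31 the 5th.
10 is in the range for the 2nd.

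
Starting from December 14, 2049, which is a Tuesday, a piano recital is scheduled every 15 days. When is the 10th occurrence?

The 10th occurrence is 9 intervals after the first: 9 × 15 = 135 days after December 14, 2049.
December has 31 days — 17 days to the end of December leaves 118.
January has 31 days (87 left).
February has 28 days (59 left).
March has 31 days (28 left).
28 days into April → April 28, 2050.

April 28, 2050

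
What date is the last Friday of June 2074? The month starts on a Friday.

June 29, 2074

June 2074 begins on a Friday, so the first Friday is June 1.
June 2074 has 30 days. Adding weeks: 1, 8, 15, 22, 29 — the last one ≤ 30 is the 29th.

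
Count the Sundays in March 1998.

1 March 1998 is a Sunday; the first Sunday on or after it is 1 March 1998.
From 1 March 1998 to 31 March 1998 is 31 − 1 = 30 days.
30 ÷ 7 = 4 full weeks with remainder 2, so 4 more Sundays after the first → 5.

5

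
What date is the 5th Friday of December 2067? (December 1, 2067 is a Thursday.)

December 2067 begins on a Thursday, so the first Friday is December 2 (1 day later).
The 5th Friday is 4 weeks later: 2 + 28 = 30.

2067-12-30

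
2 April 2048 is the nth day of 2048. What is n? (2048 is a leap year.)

Days in months before April: 31 + 29 + 31 = 91.
Plus 2 days into April → day 93.

93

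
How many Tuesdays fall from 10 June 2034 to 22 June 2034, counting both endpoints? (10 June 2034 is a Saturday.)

10 June 2034 is a Saturday; the first Tuesday on or after it is 13 June 2034 (3 days later).
From 13 June 2034 to 22 June 2034 is 22 − 13 = 9 days.
9 ÷ 7 = 1 full weeks with remainder 2, so 1 more Tuesdays after the first → 2.

2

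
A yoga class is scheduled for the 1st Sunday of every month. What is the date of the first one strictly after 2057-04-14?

2057-05-06

April 2057 starts on a Sunday, so its 1st Sunday is 2057-04-01.
That is not after 2057-04-14, so look at May 2057.
May 2057 starts on a Tuesday, so its 1st Sunday is 2057-05-06 (5 days in).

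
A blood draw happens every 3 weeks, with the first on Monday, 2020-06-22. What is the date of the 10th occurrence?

The 10th occurrence is 9 intervals after the first: 9 × 21 = 189 days after 2020-06-22.
June has 30 days — 8 days to the end of June leaves 181.
July has 31 days (150 left).
August has 31 days (119 left).
September has 30 days (89 left).
October has 31 days (58 left).
November has 30 days (28 left).
28 days into December → 2020-12-28.

2020-12-28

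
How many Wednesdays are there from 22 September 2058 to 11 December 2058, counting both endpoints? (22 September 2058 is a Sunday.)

12

22 September 2058 is a Sunday; the first Wednesday on or after it is 25 September 2058 (3 days later).
From 25 September 2058 to 11 December 2058: 5 + 31 + 30 + 11 = 77 days (rest of September, October, November, December).
77 ÷ 7 = 11 full weeks with remainder 0, so 11 more Wednesdays after the first → 12.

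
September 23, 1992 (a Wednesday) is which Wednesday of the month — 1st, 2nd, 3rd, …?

4th

Day 23 falls in week ⌈23/7⌉ of the month.
Days 1–7 hold the 1st Wednesday, 8–14 the 2nd, 15–21 the 3rd, 22–28 the 4th, 29–31 the 5th.
23 is in the range for the 4th.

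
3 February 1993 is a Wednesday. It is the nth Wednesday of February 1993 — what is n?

Day 3 falls in week ⌈3/7⌉ of the month.
Days 1–7 hold the 1st Wednesday, 8–14 the 2nd, 15–21 the 3rd, 22–28 the 4th, 29–31 the 5th.
3 is in the range for the 1st.

1st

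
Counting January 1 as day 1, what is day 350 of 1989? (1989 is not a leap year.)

1989-12-16

January has 31 days (350 − 31 = 319 remain).
February has 28 days (319 − 28 = 291 remain).
March has 31 days (291 − 31 = 260 remain).
April has 30 days (260 − 30 = 230 remain).
May has 31 days (230 − 31 = 199 remain).
June has 30 days (199 − 30 = 169 remain).
July has 31 days (169 − 31 = 138 remain).
August has 31 days (138 − 31 = 107 remain).
September has 30 days (107 − 30 = 77 remain).
October has 31 days (77 − 31 = 46 remain).
November has 30 days (46 − 30 = 16 remain).
16 into December → December 16.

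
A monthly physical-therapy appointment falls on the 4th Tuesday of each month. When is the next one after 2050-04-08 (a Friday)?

April 2050 starts on a Friday; its first Tuesday is the 5th, so the 4th Tuesday is the 26th — 2050-04-26.
2050-04-26 is after 2050-04-08, so that is the next one.

2050-04-26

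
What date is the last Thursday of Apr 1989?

Apr 1989 begins on a Saturday, so the first Thursday is Apr 6 (5 days later).
Apr 1989 has 30 days. Adding weeks: 6, 13, 20, 27 — the last one ≤ 30 is the 27th.

Apr 27, 1989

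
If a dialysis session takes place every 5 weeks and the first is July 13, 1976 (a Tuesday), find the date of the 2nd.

The 2nd occurrence is 1 interval after the first: 1 × 35 = 35 days after July 13, 1976.
July has 31 days — 18 days to the end of July leaves 17.
17 days into August → August 17, 1976.

August 17, 1976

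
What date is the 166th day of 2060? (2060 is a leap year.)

Jan has 31 days (166 − 31 = 135 remain).
Feb has 29 days (135 − 29 = 106 remain).
Mar has 31 days (106 − 31 = 75 remain).
Apr has 30 days (75 − 30 = 45 remain).
May has 31 days (45 − 31 = 14 remain).
14 into Jun → Jun 14.

Jun 14, 2060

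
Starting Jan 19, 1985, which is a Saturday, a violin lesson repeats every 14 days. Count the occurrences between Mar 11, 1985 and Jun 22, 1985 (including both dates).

Occurrences land 14·i days after Jan 19, 1985 for i = 0, 1, 2, …
Mar 11, 1985 is 51 days after the start; 51 ÷ 14 = 3 remainder 9; since the remainder is 9, round up to i = 4. First occurrence in the window: #5 on Mar 16, 1985 (4×14 = 56 days in).
Jun 22, 1985 is 154 days after the start; 154 ÷ 14 = 11 remainder 0. Last occurrence in the window: #12 on Jun 22, 1985.
Occurrences #5 through #12: 8 in total.

8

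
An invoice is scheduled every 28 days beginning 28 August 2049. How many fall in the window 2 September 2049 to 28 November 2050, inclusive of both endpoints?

16

Occurrences land 28·i days after 28 August 2049 for i = 0, 1, 2, …
2 September 2049 is 5 days after the start; 5 ÷ 28 = 0 remainder 5; since the remainder is 5, round up to i = 1. First occurrence in the window: #2 on 25 September 2049 (1×28 = 28 days in).
28 November 2050 is 457 days after the start; 457 ÷ 28 = 16 remainder 9. Last occurrence in the window: #17 on 19 November 2050.
Occurrences #2 through #17: 16 in total.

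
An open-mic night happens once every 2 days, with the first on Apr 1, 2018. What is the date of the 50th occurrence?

Jul 8, 2018

The 50th occurrence is 49 intervals after the first: 49 × 2 = 98 days after Apr 1, 2018.
Apr has 30 days — 29 days to the end of Apr leaves 69.
May has 31 days (38 left).
Jun has 30 days (8 left).
8 days into Jul → Jul 8, 2018.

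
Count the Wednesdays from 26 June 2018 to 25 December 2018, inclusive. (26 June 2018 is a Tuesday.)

26 June 2018 is a Tuesday; the first Wednesday on or after it is 27 June 2018 (1 day later).
From 27 June 2018 to 25 December 2018: 3 + 31 + 31 + 30 + 31 + 30 + 25 = 181 days (rest of June, July, August, September, October, November, December).
181 ÷ 7 = 25 full weeks with remainder 6, so 25 more Wednesdays after the first → 26.

26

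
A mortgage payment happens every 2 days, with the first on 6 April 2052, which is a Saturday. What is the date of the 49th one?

11 July 2052

The 49th occurrence is 48 intervals after the first: 48 × 2 = 96 days after 6 April 2052.
April has 30 days — 24 days to the end of April leaves 72.
May has 31 days (41 left).
June has 30 days (11 left).
11 days into July → 11 July 2052.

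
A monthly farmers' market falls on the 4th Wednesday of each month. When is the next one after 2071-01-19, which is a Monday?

January 2071 starts on a Thursday; its first Wednesday is the 7th, so the 4th Wednesday is the 28th — 2071-01-28.
2071-01-28 is after 2071-01-19, so that is the next one.

2071-01-28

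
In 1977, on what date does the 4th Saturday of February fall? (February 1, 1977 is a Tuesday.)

February 1977 begins on a Tuesday, so the first Saturday is February 5 (4 days later).
The 4th Saturday is 3 weeks later: 5 + 21 = 26.

26 February 1977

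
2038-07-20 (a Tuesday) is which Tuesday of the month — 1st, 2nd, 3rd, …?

3rd

Day 20 falls in week ⌈20/7⌉ of the month.
Days 1–7 hold the 1st Tuesday, 8–14 the 2nd, 15–21 the 3rd, 22–28 the 4th, 29–31 the 5th.
20 is in the range for the 3rd.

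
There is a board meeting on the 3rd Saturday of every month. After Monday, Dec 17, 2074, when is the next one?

Dec 2074 starts on a Saturday; its first Saturday is the 1st, so the 3rd Saturday is the 15th — Dec 15, 2074.
That is not after Dec 17, 2074, so look at Jan 2075.
Jan 2075 starts on a Tuesday; its first Saturday is the 5th, so the 3rd Saturday is the 19th — Jan 19, 2075.

Jan 19, 2075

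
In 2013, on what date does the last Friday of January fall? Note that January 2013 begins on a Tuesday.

25 January 2013

January 2013 begins on a Tuesday, so the first Friday is January 4 (3 days later).
January 2013 has 31 days. Adding weeks: 4, 11, 18, 25 — the last one ≤ 31 is the 25th.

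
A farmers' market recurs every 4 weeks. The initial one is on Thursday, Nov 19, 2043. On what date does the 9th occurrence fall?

Jun 30, 2044

The 9th occurrence is 8 intervals after the first: 8 × 28 = 224 days after Nov 19, 2043.
Nov has 30 days — 11 days to the end of Nov leaves 213.
Dec has 31 days (182 left).
Jan has 31 days (151 left).
Feb has 29 days (122 left).
Mar has 31 days (91 left).
Apr has 30 days (61 left).
May has 31 days (30 left).
30 days into Jun → Jun 30, 2044.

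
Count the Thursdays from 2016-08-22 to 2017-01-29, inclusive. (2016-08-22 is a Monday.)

2016-08-22 is a Monday; the first Thursday on or after it is 2016-08-25 (3 days later).
From 2016-08-25 to 2017-01-29: 6 + 30 + 31 + 30 + 31 + 29 = 157 days (rest of August, September, October, November, December, January).
157 ÷ 7 = 22 full weeks with remainder 3, so 22 more Thursdays after the first → 23.

23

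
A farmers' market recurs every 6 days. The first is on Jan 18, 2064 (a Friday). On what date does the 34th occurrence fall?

The 34th occurrence is 33 intervals after the first: 33 × 6 = 198 days after Jan 18, 2064.
Jan has 31 days — 13 days to the end of Jan leaves 185.
Feb has 29 days (156 left).
Mar has 31 days (125 left).
Apr has 30 days (95 left).
May has 31 days (64 left).
Jun has 30 days (34 left).
Jul has 31 days (3 left).
3 days into Aug → Aug 3, 2064.

Aug 3, 2064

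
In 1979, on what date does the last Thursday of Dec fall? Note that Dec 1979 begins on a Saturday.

Dec 1979 begins on a Saturday, so the first Thursday is Dec 6 (5 days later).
Dec 1979 has 31 days. Adding weeks: 6, 13, 20, 27 — the last one ≤ 31 is the 27th.

Dec 27, 1979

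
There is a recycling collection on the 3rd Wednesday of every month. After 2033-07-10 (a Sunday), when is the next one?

2033-07-20

July 2033 starts on a Friday; its first Wednesday is the 6th, so the 3rd Wednesday is the 20th — 2033-07-20.
2033-07-20 is after 2033-07-10, so that is the next one.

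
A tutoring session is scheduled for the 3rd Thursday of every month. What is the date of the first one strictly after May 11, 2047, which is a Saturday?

May 16, 2047

May 2047 starts on a Wednesday; its first Thursday is the 2nd, so the 3rd Thursday is the 16th — May 16, 2047.
May 16, 2047 is after May 11, 2047, so that is the next one.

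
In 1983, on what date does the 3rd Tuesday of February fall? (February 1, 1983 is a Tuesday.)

February 1983 begins on a Tuesday, so the first Tuesday is February 1.
The 3rd Tuesday is 2 weeks later: 1 + 14 = 15.

15 February 1983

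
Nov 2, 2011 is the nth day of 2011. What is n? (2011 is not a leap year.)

306

Days in months before Nov: 31 + 28 + 31 + 30 + 31 + 30 + 31 + 31 + 30 + 31 = 304.
Plus 2 days into Nov → day 306.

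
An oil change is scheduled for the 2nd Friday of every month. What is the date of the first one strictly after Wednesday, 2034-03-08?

March 2034 starts on a Wednesday; its first Friday is the 3rd, so the 2nd Friday is the 10th — 2034-03-10.
2034-03-10 is after 2034-03-08, so that is the next one.

2034-03-10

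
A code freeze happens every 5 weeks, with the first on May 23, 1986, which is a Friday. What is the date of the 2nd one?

Jun 27, 1986

The 2nd occurrence is 1 interval after the first: 1 × 35 = 35 days after May 23, 1986.
May has 31 days — 8 days to the end of May leaves 27.
27 days into Jun → Jun 27, 1986.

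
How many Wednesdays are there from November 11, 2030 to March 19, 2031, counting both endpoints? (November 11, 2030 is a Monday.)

19

November 11, 2030 is a Monday; the first Wednesday on or after it is November 13, 2030 (2 days later).
From November 13, 2030 to March 19, 2031: 17 + 31 + 31 + 28 + 19 = 126 days (rest of November, December, January, February, March).
126 ÷ 7 = 18 full weeks with remainder 0, so 18 more Wednesdays after the first → 19.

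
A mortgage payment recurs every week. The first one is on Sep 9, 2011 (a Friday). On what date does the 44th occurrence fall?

The 44th occurrence is 43 intervals after the first: 43 × 7 = 301 days after Sep 9, 2011.
Sep has 30 days — 21 days to the end of Sep leaves 280.
Oct has 31 days (249 left).
Nov has 30 days (219 left).
Dec has 31 days (188 left).
Jan has 31 days (157 left).
Feb has 29 days (128 left).
Mar has 31 days (97 left).
Apr has 30 days (67 left).
May has 31 days (36 left).
Jun has 30 days (6 left).
6 days into Jul → Jul 6, 2012.

Jul 6, 2012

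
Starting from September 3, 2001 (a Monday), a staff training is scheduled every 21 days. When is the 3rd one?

October 15, 2001

The 3rd occurrence is 2 intervals after the first: 2 × 21 = 42 days after September 3, 2001.
September has 30 days — 27 days to the end of September leaves 15.
15 days into October → October 15, 2001.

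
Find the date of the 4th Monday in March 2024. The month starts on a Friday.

March 25, 2024

March 2024 begins on a Friday, so the first Monday is March 4 (3 days later).
The 4th Monday is 3 weeks later: 4 + 21 = 25.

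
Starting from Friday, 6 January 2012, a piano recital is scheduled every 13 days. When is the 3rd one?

The 3rd occurrence is 2 intervals after the first: 2 × 13 = 26 days after 6 January 2012.
January has 31 days — 25 days to the end of January leaves 1.
1 day into February → 1 February 2012.

1 February 2012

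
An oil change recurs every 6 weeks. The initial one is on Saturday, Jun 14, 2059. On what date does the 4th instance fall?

Oct 18, 2059

The 4th occurrence is 3 intervals after the first: 3 × 42 = 126 days after Jun 14, 2059.
Jun has 30 days — 16 days to the end of Jun leaves 110.
Jul has 31 days (79 left).
Aug has 31 days (48 left).
Sep has 30 days (18 left).
18 days into Oct → Oct 18, 2059.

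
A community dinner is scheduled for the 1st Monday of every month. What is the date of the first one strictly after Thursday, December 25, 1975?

January 5, 1976

December 1975 starts on a Monday, so its 1st Monday is December 1, 1975.
That is not after December 25, 1975, so look at January 1976.
January 1976 starts on a Thursday, so its 1st Monday is January 5, 1976 (4 days in).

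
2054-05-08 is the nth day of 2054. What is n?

Days in months before May: 31 + 28 + 31 + 30 = 120.
Plus 8 days into May → day 128.

128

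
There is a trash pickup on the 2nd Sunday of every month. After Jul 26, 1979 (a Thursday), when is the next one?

Aug 12, 1979

Jul 1979 starts on a Sunday; its first Sunday is the 1st, so the 2nd Sunday is the 8th — Jul 8, 1979.
That is not after Jul 26, 1979, so look at Aug 1979.
Aug 1979 starts on a Wednesday; its first Sunday is the 5th, so the 2nd Sunday is the 12th — Aug 12, 1979.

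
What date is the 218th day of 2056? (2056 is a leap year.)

January has 31 days (218 − 31 = 187 remain).
February has 29 days (187 − 29 = 158 remain).
March has 31 days (158 − 31 = 127 remain).
April has 30 days (127 − 30 = 97 remain).
May has 31 days (97 − 31 = 66 remain).
June has 30 days (66 − 30 = 36 remain).
July has 31 days (36 − 31 = 5 remain).
5 into August → August 5.

5 August 2056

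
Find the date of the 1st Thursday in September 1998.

1998-09-03

The first Thursday of September 1998 is September 3.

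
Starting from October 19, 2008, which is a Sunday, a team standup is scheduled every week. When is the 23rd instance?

March 22, 2009

The 23rd occurrence is 22 intervals after the first: 22 × 7 = 154 days after October 19, 2008.
October has 31 days — 12 days to the end of October leaves 142.
November has 30 days (112 left).
December has 31 days (81 left).
January has 31 days (50 left).
February has 28 days (22 left).
22 days into March → March 22, 2009.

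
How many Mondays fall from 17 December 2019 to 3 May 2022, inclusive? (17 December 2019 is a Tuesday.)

124

17 December 2019 is a Tuesday; the first Monday on or after it is 23 December 2019 (6 days later).
From 23 December 2019 to 3 May 2022: 8 + 366 + 365 + 123 = 862 days (rest of 2019, 2020, 2021, to 3 May 2022 in 2022).
862 ÷ 7 = 123 full weeks with remainder 1, so 123 more Mondays after the first → 124.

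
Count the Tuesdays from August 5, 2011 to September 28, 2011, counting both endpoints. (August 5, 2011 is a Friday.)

August 5, 2011 is a Friday; the first Tuesday on or after it is August 9, 2011 (4 days later).
From August 9, 2011 to September 28, 2011: 22 + 28 = 50 days (rest of August, September).
50 ÷ 7 = 7 full weeks with remainder 1, so 7 more Tuesdays after the first → 8.

8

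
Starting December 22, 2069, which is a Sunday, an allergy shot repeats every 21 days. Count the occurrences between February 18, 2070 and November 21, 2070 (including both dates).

Occurrences land 21·i days after December 22, 2069 for i = 0, 1, 2, …
February 18, 2070 is 58 days after the start; 58 ÷ 21 = 2 remainder 16; since the remainder is 16, round up to i = 3. First occurrence in the window: #4 on February 23, 2070 (3×21 = 63 days in).
November 21, 2070 is 334 days after the start; 334 ÷ 21 = 15 remainder 19. Last occurrence in the window: #16 on November 2, 2070.
Occurrences #4 through #16: 13 in total.

13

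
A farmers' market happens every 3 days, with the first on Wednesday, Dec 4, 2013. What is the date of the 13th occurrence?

The 13th occurrence is 12 intervals after the first: 12 × 3 = 36 days after Dec 4, 2013.
Dec has 31 days — 27 days to the end of Dec leaves 9.
9 days into Jan → Jan 9, 2014.

Jan 9, 2014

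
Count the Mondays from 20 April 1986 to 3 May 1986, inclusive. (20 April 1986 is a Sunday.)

2

20 April 1986 is a Sunday; the first Monday on or after it is 21 April 1986 (1 day later).
From 21 April 1986 to 3 May 1986: 9 + 3 = 12 days (rest of April, May).
12 ÷ 7 = 1 full weeks with remainder 5, so 1 more Mondays after the first → 2.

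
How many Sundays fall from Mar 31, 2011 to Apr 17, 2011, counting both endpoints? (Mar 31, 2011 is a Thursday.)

Mar 31, 2011 is a Thursday; the first Sunday on or after it is Apr 3, 2011 (3 days later).
From Apr 3, 2011 to Apr 17, 2011 is 17 − 3 = 14 days.
14 ÷ 7 = 2 full weeks with remainder 0, so 2 more Sundays after the first → 3.

3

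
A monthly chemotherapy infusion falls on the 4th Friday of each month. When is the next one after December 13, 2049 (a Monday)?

December 2049 starts on a Wednesday; its first Friday is the 3rd, so the 4th Friday is the 24th — December 24, 2049.
December 24, 2049 is after December 13, 2049, so that is the next one.

December 24, 2049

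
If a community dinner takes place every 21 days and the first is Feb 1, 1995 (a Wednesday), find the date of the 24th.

May 29, 1996

The 24th occurrence is 23 intervals after the first: 23 × 21 = 483 days after Feb 1, 1995.
Feb has 28 days — 27 days to the end of Feb leaves 456.
From end of Feb to end of 1995 is 306 days (150 left).
Jan has 31 days (119 left).
Feb has 29 days (90 left).
Mar has 31 days (59 left).
Apr has 30 days (29 left).
29 days into May → May 29, 1996.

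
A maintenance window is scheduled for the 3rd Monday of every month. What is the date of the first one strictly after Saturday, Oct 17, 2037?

Oct 2037 starts on a Thursday; its first Monday is the 5th, so the 3rd Monday is the 19th — Oct 19, 2037.
Oct 19, 2037 is after Oct 17, 2037, so that is the next one.

Oct 19, 2037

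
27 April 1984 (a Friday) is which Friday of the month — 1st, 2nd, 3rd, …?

Day 27 falls in week ⌈27/7⌉ of the month.
Days 1–7 hold the 1st Friday, 8–14 the 2nd, 15–21 the 3rd, 22–28 the 4th, 29–31 the 5th.
27 is in the range for the 4th.

4th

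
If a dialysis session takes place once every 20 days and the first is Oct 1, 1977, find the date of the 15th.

The 15th occurrence is 14 intervals after the first: 14 × 20 = 280 days after Oct 1, 1977.
Oct has 31 days — 30 days to the end of Oct leaves 250.
Nov has 30 days (220 left).
Dec has 31 days (189 left).
Jan has 31 days (158 left).
Feb has 28 days (130 left).
Mar has 31 days (99 left).
Apr has 30 days (69 left).
May has 31 days (38 left).
Jun has 30 days (8 left).
8 days into Jul → Jul 8, 1978.

Jul 8, 1978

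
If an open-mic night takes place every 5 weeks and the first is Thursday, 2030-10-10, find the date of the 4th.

The 4th occurrence is 3 intervals after the first: 3 × 35 = 105 days after 2030-10-10.
October has 31 days — 21 days to the end of October leaves 84.
November has 30 days (54 left).
December has 31 days (23 left).
23 days into January → 2031-01-23.

2031-01-23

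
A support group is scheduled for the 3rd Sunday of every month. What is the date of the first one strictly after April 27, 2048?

April 2048 starts on a Wednesday; its first Sunday is the 5th, so the 3rd Sunday is the 19th — April 19, 2048.
That is not after April 27, 2048, so look at May 2048.
May 2048 starts on a Friday; its first Sunday is the 3rd, so the 3rd Sunday is the 17th — May 17, 2048.

May 17, 2048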